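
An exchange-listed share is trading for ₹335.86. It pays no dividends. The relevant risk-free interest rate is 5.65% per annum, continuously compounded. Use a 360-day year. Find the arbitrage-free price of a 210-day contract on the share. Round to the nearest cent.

F = S·e^(rT) = 335.86 · e^(0.0565 × 210/360)
= 335.86 · e^0.032958 = 335.86 × 1.033507
F = ₹347.11

₹347.11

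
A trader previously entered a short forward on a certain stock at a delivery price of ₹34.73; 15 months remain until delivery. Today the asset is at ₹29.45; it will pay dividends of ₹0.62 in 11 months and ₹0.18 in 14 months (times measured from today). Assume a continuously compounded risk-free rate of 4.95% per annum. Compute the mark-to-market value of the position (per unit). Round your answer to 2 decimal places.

₹3.96

PV(remaining dividends) I = 0.62·e^(−0.0495·11/12) + 0.18·e^(−0.0495·14/12) = 0.7624
Current forward F = (S − I)·e^(rT) = (29.45 − 0.7624)·e^(0.0495·15/12) = 28.6876 × 1.063829 = 30.5187
Value (long) = (F − K)·e^(−rT) = (30.5187 − 34.73) × 0.940000 = -3.9586
Short position value = −(long value) = ₹3.96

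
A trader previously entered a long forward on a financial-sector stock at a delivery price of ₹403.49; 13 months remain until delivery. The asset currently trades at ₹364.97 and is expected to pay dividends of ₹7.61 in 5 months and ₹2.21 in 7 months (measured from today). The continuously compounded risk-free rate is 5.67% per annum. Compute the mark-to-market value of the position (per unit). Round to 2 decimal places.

PV(remaining dividends) I = 7.61·e^(−0.0567·5/12) + 2.21·e^(−0.0567·7/12) = 9.5704
Current forward F = (S − I)·e^(rT) = (364.97 − 9.5704)·e^(0.0567·13/12) = 355.3996 × 1.063351 = 377.9145
Value (long) = (F − K)·e^(−rT) = (377.9145 − 403.49) × 0.940423 = -24.0518
Value = -₹24.05

-₹24.05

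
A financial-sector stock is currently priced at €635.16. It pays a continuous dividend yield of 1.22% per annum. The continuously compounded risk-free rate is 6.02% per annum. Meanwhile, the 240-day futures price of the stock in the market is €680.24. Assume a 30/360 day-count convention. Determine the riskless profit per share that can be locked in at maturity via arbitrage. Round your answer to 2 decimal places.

€24.43 per share

Fair futures: F* = S·e^(carry·T), with carry = (r − q) = 0.0602 − 0.0122 = 0.0480
F* = 635.16 · e^(0.0480 × 240/360) = 635.16 · e^0.032000 = 635.16 × 1.032518 = €655.8141
Market €680.24 > fair €655.8141: forward overpriced → cash-and-carry (buy spot, short the forward).
At maturity, profit = |F_mkt − F*| = |680.24 − 655.8141| = €24.43 per share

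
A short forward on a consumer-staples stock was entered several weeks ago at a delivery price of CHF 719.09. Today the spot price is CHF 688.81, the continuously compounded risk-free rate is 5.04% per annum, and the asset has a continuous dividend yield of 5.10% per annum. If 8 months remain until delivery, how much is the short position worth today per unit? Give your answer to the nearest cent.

CHF 29.55

Current fair forward for the remaining 8 months: F = S·e^((r − q)·T), (r − q) = 0.0504 − 0.0510 = -0.0006
F = 688.81 · e^(-0.0006 × 8/12) = 688.81 × 0.999600 = 688.5345
Value of long forward = (F − K)·e^(−rT) = (688.5345 − 719.09) · e^(−0.0504·8/12)
= -30.5555 × 0.966958 = -29.55
Short position value = −(long value) = CHF 29.55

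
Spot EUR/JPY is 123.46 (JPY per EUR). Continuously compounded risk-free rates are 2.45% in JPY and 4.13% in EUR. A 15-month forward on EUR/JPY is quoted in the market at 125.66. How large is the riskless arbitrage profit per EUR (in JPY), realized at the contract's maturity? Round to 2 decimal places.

Fair forward: F* = S·e^(carry·T), with carry = (r_JPY − r_EUR) = 0.0245 − 0.0413 = -0.0168
F* = 123.46 · e^(-0.0168 × 15/12) = 123.46 · e^-0.021000 = 123.46 × 0.979219 = 120.8944
Market 125.66 > fair 120.8944: forward overpriced → cash-and-carry (buy spot, short the forward).
At maturity, profit = |F_mkt − F*| = |125.66 − 120.8944| = 4.77 per EUR (in JPY)

4.77 per EUR (in JPY)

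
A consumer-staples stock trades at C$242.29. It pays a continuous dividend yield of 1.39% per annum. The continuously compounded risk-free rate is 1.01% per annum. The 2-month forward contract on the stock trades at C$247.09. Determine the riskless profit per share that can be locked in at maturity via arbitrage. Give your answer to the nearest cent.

C$4.95 per share

Fair forward: F* = S·e^(carry·T), with carry = (r − q) = 0.0101 − 0.0139 = -0.0038
F* = 242.29 · e^(-0.0038 × 2/12) = 242.29 · e^-0.000633 = 242.29 × 0.999367 = C$242.1366
Market C$247.09 > fair C$242.1366: forward overpriced → cash-and-carry (buy spot, short the forward).
At maturity, profit = |F_mkt − F*| = |247.09 − 242.1366| = C$4.95 per share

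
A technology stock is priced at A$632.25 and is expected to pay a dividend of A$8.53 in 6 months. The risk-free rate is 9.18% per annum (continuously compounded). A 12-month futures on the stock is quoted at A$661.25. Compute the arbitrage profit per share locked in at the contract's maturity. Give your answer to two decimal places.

PV(dividends) I = 8.53·e^(−0.0918·6/12) = 8.1473
Fair futures F* = (S − I)·e^(rT) = (632.25 − 8.1473)·e^0.091800 = 624.1027 × 1.096146 = 684.1077
Market A$661.25 < fair 684.1077: forward underpriced → reverse cash-and-carry (short the stock, invest proceeds at r, pay the dividends, go long the forward).
Profit at T = |F_mkt − F*| = |661.25 − 684.1077| = A$22.86 per share

A$22.86 per share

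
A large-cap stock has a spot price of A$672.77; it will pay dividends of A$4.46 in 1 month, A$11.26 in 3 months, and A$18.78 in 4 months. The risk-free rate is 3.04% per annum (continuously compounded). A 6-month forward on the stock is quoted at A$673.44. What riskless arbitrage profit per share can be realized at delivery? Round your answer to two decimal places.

PV(dividends) I = 4.46·e^(−0.0304·1/12) + 11.26·e^(−0.0304·3/12) + 18.78·e^(−0.0304·4/12) = 34.2141
Fair forward F* = (S − I)·e^(rT) = (672.77 − 34.2141)·e^0.015200 = 638.5559 × 1.015316 = 648.3360
Market A$673.44 > fair 648.3360: forward overpriced → cash-and-carry (borrow at r, buy the stock and collect the dividends, short the forward).
Profit at T = |F_mkt − F*| = |673.44 − 648.3360| = A$25.10 per share

A$25.10 per share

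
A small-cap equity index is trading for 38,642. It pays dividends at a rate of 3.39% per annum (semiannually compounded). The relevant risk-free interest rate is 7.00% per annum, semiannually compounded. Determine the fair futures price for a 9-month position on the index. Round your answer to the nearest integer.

F = S · (1+r/2)^(2T) / (1+q/2)^(2T)
= 38642 × 1.052957 / 1.025532 = 38642 × 1.026742
F = 39,675

39,675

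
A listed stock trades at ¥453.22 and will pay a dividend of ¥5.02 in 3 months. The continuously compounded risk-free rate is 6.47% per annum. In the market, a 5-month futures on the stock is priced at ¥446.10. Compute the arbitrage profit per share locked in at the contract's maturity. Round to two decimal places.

¥14.43 per share

PV(dividends) I = 5.02·e^(−0.0647·3/12) = 4.9395
Fair futures F* = (S − I)·e^(rT) = (453.22 − 4.9395)·e^0.026958 = 448.2805 × 1.027325 = 460.5298
Market ¥446.10 < fair 460.5298: forward underpriced → reverse cash-and-carry (short the stock, invest proceeds at r, pay the dividends, go long the forward).
Profit at T = |F_mkt − F*| = |446.10 − 460.5298| = ¥14.43 per share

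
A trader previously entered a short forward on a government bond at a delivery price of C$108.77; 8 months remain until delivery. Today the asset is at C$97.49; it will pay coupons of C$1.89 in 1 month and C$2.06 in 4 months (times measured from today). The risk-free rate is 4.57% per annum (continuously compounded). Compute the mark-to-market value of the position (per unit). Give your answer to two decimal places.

PV(remaining coupons) I = 1.89·e^(−0.0457·1/12) + 2.06·e^(−0.0457·4/12) = 3.9117
Current forward F = (S − I)·e^(rT) = (97.49 − 3.9117)·e^(0.0457·8/12) = 93.5783 × 1.030936 = 96.4732
Value (long) = (F − K)·e^(−rT) = (96.4732 − 108.77) × 0.969993 = -11.9278
Short position value = −(long value) = C$11.93

C$11.93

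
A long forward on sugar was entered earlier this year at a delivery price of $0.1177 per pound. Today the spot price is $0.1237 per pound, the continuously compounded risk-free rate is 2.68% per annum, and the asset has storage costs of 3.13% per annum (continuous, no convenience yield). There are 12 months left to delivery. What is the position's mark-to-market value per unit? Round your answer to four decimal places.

$0.0130 per pound

Current fair forward for the remaining 12 months: F = S·e^((r + u)·T), (r + u) = 0.0268 + 0.0313 = 0.0581
F = 0.1237 · e^(0.0581 × 12/12) = 0.1237 × 1.059821 = 0.1311
Value of long forward = (F − K)·e^(−rT) = (0.1311 − 0.1177) · e^(−0.0268·12/12)
= 0.0134 × 0.973556 = 0.0130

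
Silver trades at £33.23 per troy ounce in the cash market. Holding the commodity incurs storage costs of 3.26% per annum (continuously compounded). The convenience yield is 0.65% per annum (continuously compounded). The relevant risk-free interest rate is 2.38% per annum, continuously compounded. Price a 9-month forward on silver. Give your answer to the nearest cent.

Net carry = r + u − y = 0.0238 + 0.0326 − 0.0065 = 0.0499
F = S·e^((r+u−y)T) = 33.23 · e^(0.0499 × 9/12) = 33.23 · e^0.037425
= 33.23 × 1.038134 = £34.50 per troy ounce

£34.50 per troy ounce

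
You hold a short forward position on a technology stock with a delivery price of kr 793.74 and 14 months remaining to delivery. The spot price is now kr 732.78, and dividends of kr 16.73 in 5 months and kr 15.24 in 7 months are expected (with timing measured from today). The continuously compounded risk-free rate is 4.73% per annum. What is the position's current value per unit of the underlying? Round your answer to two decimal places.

kr 49.57

PV(remaining dividends) I = 16.73·e^(−0.0473·5/12) + 15.24·e^(−0.0473·7/12) = 31.2288
Current forward F = (S − I)·e^(rT) = (732.78 − 31.2288)·e^(0.0473·14/12) = 701.5512 × 1.056734 = 741.3530
Value (long) = (F − K)·e^(−rT) = (741.3530 − 793.74) × 0.946312 = -49.5744
Short position value = −(long value) = kr 49.57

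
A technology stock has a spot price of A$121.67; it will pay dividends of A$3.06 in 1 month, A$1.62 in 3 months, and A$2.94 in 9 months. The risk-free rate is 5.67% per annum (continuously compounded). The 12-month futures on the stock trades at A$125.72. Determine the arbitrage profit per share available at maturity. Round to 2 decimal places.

PV(dividends) I = 3.06·e^(−0.0567·1/12) + 1.62·e^(−0.0567·3/12) + 2.94·e^(−0.0567·9/12) = 7.4604
Fair futures F* = (S − I)·e^(rT) = (121.67 − 7.4604)·e^0.056700 = 114.2096 × 1.058338 = 120.8724
Market A$125.72 > fair 120.8724: forward overpriced → cash-and-carry (borrow at r, buy the stock and collect the dividends, short the forward).
Profit at T = |F_mkt − F*| = |125.72 − 120.8724| = A$4.85 per share

A$4.85 per share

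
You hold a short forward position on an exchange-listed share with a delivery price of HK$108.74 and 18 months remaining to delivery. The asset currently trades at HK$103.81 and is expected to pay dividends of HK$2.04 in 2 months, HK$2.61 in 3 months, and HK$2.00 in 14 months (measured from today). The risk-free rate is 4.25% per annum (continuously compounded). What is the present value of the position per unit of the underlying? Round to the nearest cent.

HK$4.73

PV(remaining dividends) I = 2.04·e^(−0.0425·2/12) + 2.61·e^(−0.0425·3/12) + 2.00·e^(−0.0425·14/12) = 6.5113
Current forward F = (S − I)·e^(rT) = (103.81 − 6.5113)·e^(0.0425·18/12) = 97.2987 × 1.065826 = 103.7035
Value (long) = (F − K)·e^(−rT) = (103.7035 − 108.74) × 0.938240 = -4.7254
Short position value = −(long value) = HK$4.73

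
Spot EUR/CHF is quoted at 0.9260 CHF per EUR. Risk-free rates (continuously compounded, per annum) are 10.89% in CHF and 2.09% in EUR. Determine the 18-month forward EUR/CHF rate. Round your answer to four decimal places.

F = S·e^((r_CHF − r_EUR)T) = 0.9260 · e^((0.1089 − 0.0209) × 18/12)
= 0.9260 · e^0.132000 = 0.9260 × 1.141108
F = 1.0567 CHF per EUR

1.0567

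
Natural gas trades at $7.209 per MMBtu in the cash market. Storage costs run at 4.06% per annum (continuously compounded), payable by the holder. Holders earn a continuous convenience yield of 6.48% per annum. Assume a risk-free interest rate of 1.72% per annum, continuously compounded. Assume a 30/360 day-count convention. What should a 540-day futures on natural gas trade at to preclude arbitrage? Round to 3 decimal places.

Net carry = r + u − y = 0.0172 + 0.0406 − 0.0648 = -0.0070
F = S·e^((r+u−y)T) = 7.209 · e^(-0.0070 × 540/360) = 7.209 · e^-0.010500
= 7.209 × 0.989555 = $7.134 per MMBtu

$7.134 per MMBtu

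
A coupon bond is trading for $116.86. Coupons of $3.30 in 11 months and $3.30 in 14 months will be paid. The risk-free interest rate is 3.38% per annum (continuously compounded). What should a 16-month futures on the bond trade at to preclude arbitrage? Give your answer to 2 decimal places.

$115.58

PV(coupons) I = 3.30·e^(−0.0338·11/12) + 3.30·e^(−0.0338·14/12)
I = 3.1993 + 3.1724 = 6.3717
F = (S − I)·e^(rT) = (116.86 − 6.3717) · e^(0.0338·16/12)
= 110.4883 · e^0.045067 = 110.4883 × 1.046098 = $115.58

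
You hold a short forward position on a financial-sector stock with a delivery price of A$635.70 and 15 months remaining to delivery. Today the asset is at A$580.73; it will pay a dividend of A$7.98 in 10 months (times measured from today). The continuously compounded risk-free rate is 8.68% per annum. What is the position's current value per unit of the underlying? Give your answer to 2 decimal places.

PV(remaining dividends) I = 7.98·e^(−0.0868·10/12) = 7.4232
Current forward F = (S − I)·e^(rT) = (580.73 − 7.4232)·e^(0.0868·15/12) = 573.3068 × 1.114605 = 639.0106
Value (long) = (F − K)·e^(−rT) = (639.0106 − 635.70) × 0.897179 = 2.9702
Short position value = −(long value) = -A$2.97

-A$2.97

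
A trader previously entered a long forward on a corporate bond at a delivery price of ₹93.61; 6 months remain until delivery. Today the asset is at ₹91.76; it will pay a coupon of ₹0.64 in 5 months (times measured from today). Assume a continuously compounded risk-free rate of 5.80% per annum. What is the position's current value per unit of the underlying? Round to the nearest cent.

PV(remaining coupons) I = 0.64·e^(−0.0580·5/12) = 0.6247
Current forward F = (S − I)·e^(rT) = (91.76 − 0.6247)·e^(0.0580·6/12) = 91.1353 × 1.029425 = 93.8170
Value (long) = (F − K)·e^(−rT) = (93.8170 − 93.61) × 0.971416 = 0.2011
Value = ₹0.20

₹0.20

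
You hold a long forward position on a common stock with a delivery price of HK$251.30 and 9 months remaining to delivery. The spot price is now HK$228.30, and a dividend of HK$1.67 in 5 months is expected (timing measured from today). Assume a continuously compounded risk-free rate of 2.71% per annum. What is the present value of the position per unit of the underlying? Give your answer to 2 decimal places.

-HK$19.60

PV(remaining dividends) I = 1.67·e^(−0.0271·5/12) = 1.6512
Current forward F = (S − I)·e^(rT) = (228.30 − 1.6512)·e^(0.0271·9/12) = 226.6488 × 1.020533 = 231.3026
Value (long) = (F − K)·e^(−rT) = (231.3026 − 251.30) × 0.979880 = -19.5951
Value = -HK$19.60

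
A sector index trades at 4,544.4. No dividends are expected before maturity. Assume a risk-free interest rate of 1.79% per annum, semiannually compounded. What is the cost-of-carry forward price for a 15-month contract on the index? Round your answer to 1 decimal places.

4,646.8

F = S · (1+r/2)^(2T)
= 4544.4 × 1.022525
F = 4,646.8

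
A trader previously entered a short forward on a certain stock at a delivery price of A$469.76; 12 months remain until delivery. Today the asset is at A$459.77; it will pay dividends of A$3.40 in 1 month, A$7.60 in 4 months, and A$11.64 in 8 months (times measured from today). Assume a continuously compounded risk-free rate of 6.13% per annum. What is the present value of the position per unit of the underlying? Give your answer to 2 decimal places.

PV(remaining dividends) I = 3.40·e^(−0.0613·1/12) + 7.60·e^(−0.0613·4/12) + 11.64·e^(−0.0613·8/12) = 22.0029
Current forward F = (S − I)·e^(rT) = (459.77 − 22.0029)·e^(0.0613·12/12) = 437.7671 × 1.063218 = 465.4419
Value (long) = (F − K)·e^(−rT) = (465.4419 − 469.76) × 0.940541 = -4.0614
Short position value = −(long value) = A$4.06

A$4.06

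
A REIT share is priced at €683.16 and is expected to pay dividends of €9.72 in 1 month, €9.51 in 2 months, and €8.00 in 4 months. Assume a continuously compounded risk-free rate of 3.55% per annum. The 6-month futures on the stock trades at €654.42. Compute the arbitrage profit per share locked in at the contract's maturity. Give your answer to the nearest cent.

€13.44 per share

PV(dividends) I = 9.72·e^(−0.0355·1/12) + 9.51·e^(−0.0355·2/12) + 8.00·e^(−0.0355·4/12) = 27.0511
Fair futures F* = (S − I)·e^(rT) = (683.16 − 27.0511)·e^0.017750 = 656.1089 × 1.017908 = 667.8585
Market €654.42 < fair 667.8585: forward underpriced → reverse cash-and-carry (short the stock, invest proceeds at r, pay the dividends, go long the forward).
Profit at T = |F_mkt − F*| = |654.42 − 667.8585| = €13.44 per share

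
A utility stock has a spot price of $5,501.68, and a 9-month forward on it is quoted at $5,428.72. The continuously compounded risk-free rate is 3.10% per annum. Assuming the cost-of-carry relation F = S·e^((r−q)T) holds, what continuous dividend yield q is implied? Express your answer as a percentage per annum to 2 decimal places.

4.88%

From F = S·e^((r−q)T): (r − q) = ln(F/S)/T
ln(5428.72/5501.68) = ln(0.986739) = -0.013350
(r − q) = -0.013350 / (9/12) = -0.017800
q = r − ln(F/S)/T = 0.0310 + 0.017800 = 0.048800
q = 4.88%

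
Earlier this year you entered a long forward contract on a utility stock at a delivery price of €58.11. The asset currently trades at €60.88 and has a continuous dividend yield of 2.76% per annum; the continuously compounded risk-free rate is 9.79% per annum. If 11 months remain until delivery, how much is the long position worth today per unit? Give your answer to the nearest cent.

€6.24

Current fair forward for the remaining 11 months: F = S·e^((r − q)·T), (r − q) = 0.0979 − 0.0276 = 0.0703
F = 60.88 · e^(0.0703 × 11/12) = 60.88 × 1.066563 = 64.9324
Value of long forward = (F − K)·e^(−rT) = (64.9324 − 58.11) · e^(−0.0979·11/12)
= 6.8224 × 0.914167 = 6.24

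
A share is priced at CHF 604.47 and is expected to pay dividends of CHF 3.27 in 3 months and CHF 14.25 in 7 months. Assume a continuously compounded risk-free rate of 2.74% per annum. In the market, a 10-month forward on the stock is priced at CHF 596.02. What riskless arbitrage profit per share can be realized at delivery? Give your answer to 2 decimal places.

PV(dividends) I = 3.27·e^(−0.0274·3/12) + 14.25·e^(−0.0274·7/12) = 17.2717
Fair forward F* = (S − I)·e^(rT) = (604.47 − 17.2717)·e^0.022833 = 587.1983 × 1.023096 = 600.7602
Market CHF 596.02 < fair 600.7602: forward underpriced → reverse cash-and-carry (short the stock, invest proceeds at r, pay the dividends, go long the forward).
Profit at T = |F_mkt − F*| = |596.02 − 600.7602| = CHF 4.74 per share

CHF 4.74 per share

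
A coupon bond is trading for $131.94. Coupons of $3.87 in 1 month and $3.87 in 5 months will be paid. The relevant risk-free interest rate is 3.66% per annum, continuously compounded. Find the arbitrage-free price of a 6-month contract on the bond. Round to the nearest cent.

PV(coupons) I = 3.87·e^(−0.0366·1/12) + 3.87·e^(−0.0366·5/12)
I = 3.8582 + 3.8114 = 7.6696
F = (S − I)·e^(rT) = (131.94 − 7.6696) · e^(0.0366·6/12)
= 124.2704 · e^0.018300 = 124.2704 × 1.018468 = $126.57

$126.57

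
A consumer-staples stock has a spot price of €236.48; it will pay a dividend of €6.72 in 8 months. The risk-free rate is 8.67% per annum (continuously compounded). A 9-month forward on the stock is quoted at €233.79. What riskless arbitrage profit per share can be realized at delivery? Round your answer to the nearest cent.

€11.81 per share

PV(dividends) I = 6.72·e^(−0.0867·8/12) = 6.3426
Fair forward F* = (S − I)·e^(rT) = (236.48 − 6.3426)·e^0.065025 = 230.1374 × 1.067186 = 245.5994
Market €233.79 < fair 245.5994: forward underpriced → reverse cash-and-carry (short the stock, invest proceeds at r, pay the dividends, go long the forward).
Profit at T = |F_mkt − F*| = |233.79 − 245.5994| = €11.81 per share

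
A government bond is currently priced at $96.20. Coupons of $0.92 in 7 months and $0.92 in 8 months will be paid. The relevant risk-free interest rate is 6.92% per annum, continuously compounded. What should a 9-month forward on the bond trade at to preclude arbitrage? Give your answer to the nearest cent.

PV(coupons) I = 0.92·e^(−0.0692·7/12) + 0.92·e^(−0.0692·8/12)
I = 0.8836 + 0.8785 = 1.7621
F = (S − I)·e^(rT) = (96.20 − 1.7621) · e^(0.0692·9/12)
= 94.4379 · e^0.051900 = 94.4379 × 1.053270 = $99.47

$99.47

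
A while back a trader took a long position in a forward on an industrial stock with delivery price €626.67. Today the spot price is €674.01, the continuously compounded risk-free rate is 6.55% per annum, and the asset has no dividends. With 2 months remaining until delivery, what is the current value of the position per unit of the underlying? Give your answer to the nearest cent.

Current fair forward for the remaining 2 months: F = S·e^(r·T), r = 0.0655
F = 674.01 · e^(0.0655 × 2/12) = 674.01 × 1.010976 = 681.4079
Value of long forward = (F − K)·e^(−rT) = (681.4079 − 626.67) · e^(−0.0655·2/12)
= 54.7379 × 0.989143 = 54.14

€54.14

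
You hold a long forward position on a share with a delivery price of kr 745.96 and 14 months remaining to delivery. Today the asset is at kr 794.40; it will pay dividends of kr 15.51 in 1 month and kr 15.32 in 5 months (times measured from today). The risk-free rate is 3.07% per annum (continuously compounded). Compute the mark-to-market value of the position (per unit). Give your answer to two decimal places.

kr 44.09

PV(remaining dividends) I = 15.51·e^(−0.0307·1/12) + 15.32·e^(−0.0307·5/12) = 30.5957
Current forward F = (S − I)·e^(rT) = (794.40 − 30.5957)·e^(0.0307·14/12) = 763.8043 × 1.036466 = 791.6572
Value (long) = (F − K)·e^(−rT) = (791.6572 − 745.96) × 0.964817 = 44.0894
Value = kr 44.09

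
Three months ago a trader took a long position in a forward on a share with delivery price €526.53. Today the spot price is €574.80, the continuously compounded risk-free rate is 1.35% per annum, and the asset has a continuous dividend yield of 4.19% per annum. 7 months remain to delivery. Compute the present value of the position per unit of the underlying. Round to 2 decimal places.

Current fair forward for the remaining 7 months: F = S·e^((r − q)·T), (r − q) = 0.0135 − 0.0419 = -0.0284
F = 574.80 · e^(-0.0284 × 7/12) = 574.80 × 0.983570 = 565.3560
Value of long forward = (F − K)·e^(−rT) = (565.3560 − 526.53) · e^(−0.0135·7/12)
= 38.8260 × 0.992156 = 38.52

€38.52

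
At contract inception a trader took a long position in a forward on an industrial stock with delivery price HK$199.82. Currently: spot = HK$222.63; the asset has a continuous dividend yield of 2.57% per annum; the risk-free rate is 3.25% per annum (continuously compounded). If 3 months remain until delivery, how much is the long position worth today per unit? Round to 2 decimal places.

Current fair forward for the remaining 3 months: F = S·e^((r − q)·T), (r − q) = 0.0325 − 0.0257 = 0.0068
F = 222.63 · e^(0.0068 × 3/12) = 222.63 × 1.001701 = 223.0087
Value of long forward = (F − K)·e^(−rT) = (223.0087 − 199.82) · e^(−0.0325·3/12)
= 23.1887 × 0.991908 = 23.00

HK$23.00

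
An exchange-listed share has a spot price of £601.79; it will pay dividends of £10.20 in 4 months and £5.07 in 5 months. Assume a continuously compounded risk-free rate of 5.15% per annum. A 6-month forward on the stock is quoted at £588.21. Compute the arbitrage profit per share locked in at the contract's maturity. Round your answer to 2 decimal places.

£13.90 per share

PV(dividends) I = 10.20·e^(−0.0515·4/12) + 5.07·e^(−0.0515·5/12) = 14.9888
Fair forward F* = (S − I)·e^(rT) = (601.79 − 14.9888)·e^0.025750 = 586.8012 × 1.026084 = 602.1073
Market £588.21 < fair 602.1073: forward underpriced → reverse cash-and-carry (short the stock, invest proceeds at r, pay the dividends, go long the forward).
Profit at T = |F_mkt − F*| = |588.21 − 602.1073| = £13.90 per share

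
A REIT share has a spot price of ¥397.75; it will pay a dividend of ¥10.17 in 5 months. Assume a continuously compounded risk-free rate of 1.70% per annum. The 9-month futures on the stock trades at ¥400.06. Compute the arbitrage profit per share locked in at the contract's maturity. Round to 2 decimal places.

PV(dividends) I = 10.17·e^(−0.0170·5/12) = 10.0982
Fair futures F* = (S − I)·e^(rT) = (397.75 − 10.0982)·e^0.012750 = 387.6518 × 1.012832 = 392.6261
Market ¥400.06 > fair 392.6261: forward overpriced → cash-and-carry (borrow at r, buy the stock and collect the dividends, short the forward).
Profit at T = |F_mkt − F*| = |400.06 − 392.6261| = ¥7.43 per share

¥7.43 per share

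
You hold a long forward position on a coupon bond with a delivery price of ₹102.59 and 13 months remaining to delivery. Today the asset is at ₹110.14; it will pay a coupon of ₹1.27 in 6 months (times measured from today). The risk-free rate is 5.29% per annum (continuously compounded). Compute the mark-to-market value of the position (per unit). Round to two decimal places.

₹12.03

PV(remaining coupons) I = 1.27·e^(−0.0529·6/12) = 1.2368
Current forward F = (S − I)·e^(rT) = (110.14 − 1.2368)·e^(0.0529·13/12) = 108.9032 × 1.058982 = 115.3265
Value (long) = (F − K)·e^(−rT) = (115.3265 − 102.59) × 0.944303 = 12.0271
Value = ₹12.03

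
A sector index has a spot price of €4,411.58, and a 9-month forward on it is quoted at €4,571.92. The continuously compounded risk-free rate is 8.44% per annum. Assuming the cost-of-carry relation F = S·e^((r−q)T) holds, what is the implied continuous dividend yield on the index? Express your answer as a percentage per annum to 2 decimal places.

3.68%

From F = S·e^((r−q)T): (r − q) = ln(F/S)/T
ln(4571.92/4411.58) = ln(1.036345) = 0.035700
(r − q) = 0.035700 / (9/12) = 0.047600
q = r − ln(F/S)/T = 0.0844 − 0.047600 = 0.036800
q = 3.68%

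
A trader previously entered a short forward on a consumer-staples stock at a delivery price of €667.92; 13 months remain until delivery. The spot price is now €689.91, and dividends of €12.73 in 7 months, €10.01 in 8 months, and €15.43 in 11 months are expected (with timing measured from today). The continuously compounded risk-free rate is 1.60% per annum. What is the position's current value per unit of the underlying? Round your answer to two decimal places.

€4.25

PV(remaining dividends) I = 12.73·e^(−0.0160·7/12) + 10.01·e^(−0.0160·8/12) + 15.43·e^(−0.0160·11/12) = 37.7209
Current forward F = (S − I)·e^(rT) = (689.91 − 37.7209)·e^(0.0160·13/12) = 652.1891 × 1.017484 = 663.5920
Value (long) = (F − K)·e^(−rT) = (663.5920 − 667.92) × 0.982816 = -4.2536
Short position value = −(long value) = €4.25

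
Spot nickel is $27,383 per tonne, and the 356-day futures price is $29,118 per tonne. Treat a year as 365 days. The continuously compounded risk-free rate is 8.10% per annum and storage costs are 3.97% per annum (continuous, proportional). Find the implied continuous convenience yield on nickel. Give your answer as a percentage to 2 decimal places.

F = S·e^((r+u−y)T) ⇒ (r+u−y) = ln(F/S)/T
ln(29118/27383) = 0.061434; /T ⇒ 0.062987
y = r + u − ln(F/S)/T = 0.0810 + 0.0397 − 0.062987 = 0.057713
y = 5.77%

5.77%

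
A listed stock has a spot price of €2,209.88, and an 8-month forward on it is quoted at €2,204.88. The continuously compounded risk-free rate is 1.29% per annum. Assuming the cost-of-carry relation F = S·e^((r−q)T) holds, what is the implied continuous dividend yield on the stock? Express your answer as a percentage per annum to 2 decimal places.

1.63%

From F = S·e^((r−q)T): (r − q) = ln(F/S)/T
ln(2204.88/2209.88) = ln(0.997737) = -0.002266
(r − q) = -0.002266 / (8/12) = -0.003399
q = r − ln(F/S)/T = 0.0129 + 0.003399 = 0.016299
q = 1.63%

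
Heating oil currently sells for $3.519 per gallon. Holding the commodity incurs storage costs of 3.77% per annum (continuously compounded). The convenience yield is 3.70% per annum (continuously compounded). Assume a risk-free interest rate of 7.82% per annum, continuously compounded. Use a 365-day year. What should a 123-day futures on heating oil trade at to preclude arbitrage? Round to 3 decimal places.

$3.614 per gallon

Net carry = r + u − y = 0.0782 + 0.0377 − 0.0370 = 0.0789
F = S·e^((r+u−y)T) = 3.519 · e^(0.0789 × 123/365) = 3.519 · e^0.026588
= 3.519 × 1.026945 = $3.614 per gallon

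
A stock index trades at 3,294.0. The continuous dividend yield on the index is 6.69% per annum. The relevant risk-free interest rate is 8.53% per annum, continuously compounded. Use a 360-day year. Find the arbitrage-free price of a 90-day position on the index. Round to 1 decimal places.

F = S·e^((r − q)T) = 3294.0 · e^((0.0853 − 0.0669) × 90/360)
= 3294.0 · e^0.004600 = 3294.0 × 1.004611
F = 3,309.2

3,309.2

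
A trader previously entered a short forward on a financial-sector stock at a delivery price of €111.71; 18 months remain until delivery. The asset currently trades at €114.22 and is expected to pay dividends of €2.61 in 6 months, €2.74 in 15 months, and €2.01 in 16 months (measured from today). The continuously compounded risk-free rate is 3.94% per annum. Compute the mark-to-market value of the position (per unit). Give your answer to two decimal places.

-€1.85

PV(remaining dividends) I = 2.61·e^(−0.0394·6/12) + 2.74·e^(−0.0394·15/12) + 2.01·e^(−0.0394·16/12) = 7.0745
Current forward F = (S − I)·e^(rT) = (114.22 − 7.0745)·e^(0.0394·18/12) = 107.1455 × 1.060881 = 113.6686
Value (long) = (F − K)·e^(−rT) = (113.6686 − 111.71) × 0.942613 = 1.8462
Short position value = −(long value) = -€1.85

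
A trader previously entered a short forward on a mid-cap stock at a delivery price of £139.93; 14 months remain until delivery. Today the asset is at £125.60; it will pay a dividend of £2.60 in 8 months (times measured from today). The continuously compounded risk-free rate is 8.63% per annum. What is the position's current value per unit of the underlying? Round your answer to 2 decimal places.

PV(remaining dividends) I = 2.60·e^(−0.0863·8/12) = 2.4546
Current forward F = (S − I)·e^(rT) = (125.60 − 2.4546)·e^(0.0863·14/12) = 123.1454 × 1.105926 = 136.1897
Value (long) = (F − K)·e^(−rT) = (136.1897 − 139.93) × 0.904219 = -3.3821
Short position value = −(long value) = £3.38

£3.38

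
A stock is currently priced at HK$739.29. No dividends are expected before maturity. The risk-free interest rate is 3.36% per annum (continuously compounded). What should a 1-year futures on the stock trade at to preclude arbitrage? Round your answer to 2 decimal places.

F = S·e^(rT) = 739.29 · e^(0.0336 × 1)
= 739.29 · e^0.033600 = 739.29 × 1.034171
F = HK$764.55

HK$764.55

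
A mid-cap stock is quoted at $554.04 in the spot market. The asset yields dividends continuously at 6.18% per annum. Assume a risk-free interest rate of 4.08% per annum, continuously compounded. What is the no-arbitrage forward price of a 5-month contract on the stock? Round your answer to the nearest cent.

F = S·e^((r − q)T) = 554.04 · e^((0.0408 − 0.0618) × 5/12)
= 554.04 · e^-0.008750 = 554.04 × 0.991288
F = $549.21

$549.21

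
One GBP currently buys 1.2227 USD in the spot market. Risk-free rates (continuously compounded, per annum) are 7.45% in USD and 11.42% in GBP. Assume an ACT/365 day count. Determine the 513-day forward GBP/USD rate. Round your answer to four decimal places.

F = S·e^((r_USD − r_GBP)T) = 1.2227 · e^((0.0745 − 0.1142) × 513/365)
= 1.2227 · e^-0.055798 = 1.2227 × 0.945730
F = 1.1563 USD per GBP

1.1563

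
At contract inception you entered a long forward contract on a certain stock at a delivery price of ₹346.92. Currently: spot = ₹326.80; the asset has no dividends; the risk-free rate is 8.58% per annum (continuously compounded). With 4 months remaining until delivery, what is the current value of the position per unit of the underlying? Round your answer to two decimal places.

-₹10.34

Current fair forward for the remaining 4 months: F = S·e^(r·T), r = 0.0858
F = 326.80 · e^(0.0858 × 4/12) = 326.80 × 1.029013 = 336.2814
Value of long forward = (F − K)·e^(−rT) = (336.2814 − 346.92) · e^(−0.0858·4/12)
= -10.6386 × 0.971805 = -10.34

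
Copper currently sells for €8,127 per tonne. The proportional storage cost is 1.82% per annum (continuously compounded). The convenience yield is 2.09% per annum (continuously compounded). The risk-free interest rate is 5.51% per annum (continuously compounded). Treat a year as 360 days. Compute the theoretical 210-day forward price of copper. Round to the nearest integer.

€8,379 per tonne

Net carry = r + u − y = 0.0551 + 0.0182 − 0.0209 = 0.0524
F = S·e^((r+u−y)T) = 8127 · e^(0.0524 × 210/360) = 8127 · e^0.030567
= 8127 × 1.031039 = €8,379 per tonne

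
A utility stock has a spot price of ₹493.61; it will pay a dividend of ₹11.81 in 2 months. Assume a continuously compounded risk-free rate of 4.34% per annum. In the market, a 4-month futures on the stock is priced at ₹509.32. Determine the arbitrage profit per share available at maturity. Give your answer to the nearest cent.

₹20.41 per share

PV(dividends) I = 11.81·e^(−0.0434·2/12) = 11.7249
Fair futures F* = (S − I)·e^(rT) = (493.61 − 11.7249)·e^0.014467 = 481.8851 × 1.014572 = 488.9071
Market ₹509.32 > fair 488.9071: forward overpriced → cash-and-carry (borrow at r, buy the stock and collect the dividends, short the forward).
Profit at T = |F_mkt − F*| = |509.32 − 488.9071| = ₹20.41 per share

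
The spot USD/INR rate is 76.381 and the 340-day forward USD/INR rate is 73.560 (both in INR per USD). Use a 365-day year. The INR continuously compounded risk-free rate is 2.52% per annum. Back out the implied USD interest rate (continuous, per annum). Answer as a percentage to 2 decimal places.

F = S·e^((r_INR − r_USD)T) ⇒ r_USD = r_INR − ln(F/S)/T
ln(73.560/76.381) = -0.037633; /(340/365) = -0.040400
r_USD = 0.0252 + 0.040400 = 0.065600
r_USD = 6.56%

6.56%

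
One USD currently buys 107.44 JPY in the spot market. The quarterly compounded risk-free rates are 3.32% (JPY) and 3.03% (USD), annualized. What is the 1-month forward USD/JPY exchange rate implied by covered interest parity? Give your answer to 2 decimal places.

By covered interest parity, F = S · (1+r_JPY/4)^(4T) / (1+r_USD/4)^(4T)
= 107.44 × 1.002759 / 1.002519 = 107.44 × 1.000239
F = 107.47 JPY per USD

107.47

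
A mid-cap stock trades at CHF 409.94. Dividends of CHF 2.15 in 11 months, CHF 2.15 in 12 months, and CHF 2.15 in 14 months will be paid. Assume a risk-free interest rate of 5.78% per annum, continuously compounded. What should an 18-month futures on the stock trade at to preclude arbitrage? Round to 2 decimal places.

PV(dividends) I = 2.15·e^(−0.0578·11/12) + 2.15·e^(−0.0578·12/12) + 2.15·e^(−0.0578·14/12)
I = 2.0391 + 2.0293 + 2.0098 = 6.0782
F = (S − I)·e^(rT) = (409.94 − 6.0782) · e^(0.0578·18/12)
= 403.8618 · e^0.086700 = 403.8618 × 1.090569 = CHF 440.44

CHF 440.44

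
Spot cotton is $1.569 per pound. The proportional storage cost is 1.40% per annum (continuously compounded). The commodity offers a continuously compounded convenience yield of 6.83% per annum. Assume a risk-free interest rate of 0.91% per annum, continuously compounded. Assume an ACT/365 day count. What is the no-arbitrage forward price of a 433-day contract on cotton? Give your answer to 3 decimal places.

$1.487 per pound

Net carry = r + u − y = 0.0091 + 0.0140 − 0.0683 = -0.0452
F = S·e^((r+u−y)T) = 1.569 · e^(-0.0452 × 433/365) = 1.569 · e^-0.053621
= 1.569 × 0.947791 = $1.487 per pound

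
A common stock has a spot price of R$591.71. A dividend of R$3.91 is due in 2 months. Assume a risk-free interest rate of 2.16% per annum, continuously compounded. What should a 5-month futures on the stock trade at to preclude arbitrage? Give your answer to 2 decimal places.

PV(dividends) I = 3.91·e^(−0.0216·2/12)
I = 3.8959
F = (S − I)·e^(rT) = (591.71 − 3.8959) · e^(0.0216·5/12)
= 587.8141 · e^0.009000 = 587.8141 × 1.009041 = R$593.13

R$593.13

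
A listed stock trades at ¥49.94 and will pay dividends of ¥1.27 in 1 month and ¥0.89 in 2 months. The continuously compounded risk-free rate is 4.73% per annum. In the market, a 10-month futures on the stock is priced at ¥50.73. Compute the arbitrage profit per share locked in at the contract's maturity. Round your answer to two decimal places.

PV(dividends) I = 1.27·e^(−0.0473·1/12) + 0.89·e^(−0.0473·2/12) = 2.1480
Fair futures F* = (S − I)·e^(rT) = (49.94 − 2.1480)·e^0.039417 = 47.7920 × 1.040204 = 49.7134
Market ¥50.73 > fair 49.7134: forward overpriced → cash-and-carry (borrow at r, buy the stock and collect the dividends, short the forward).
Profit at T = |F_mkt − F*| = |50.73 − 49.7134| = ¥1.02 per share

¥1.02 per share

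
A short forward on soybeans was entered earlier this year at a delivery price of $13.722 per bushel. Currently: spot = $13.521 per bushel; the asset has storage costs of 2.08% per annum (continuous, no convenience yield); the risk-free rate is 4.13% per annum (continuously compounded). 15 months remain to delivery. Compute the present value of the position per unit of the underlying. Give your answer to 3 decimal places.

Current fair forward for the remaining 15 months: F = S·e^((r + u)·T), (r + u) = 0.0413 + 0.0208 = 0.0621
F = 13.521 · e^(0.0621 × 15/12) = 13.521 × 1.080717 = 14.6124
Value of long forward = (F − K)·e^(−rT) = (14.6124 − 13.722) · e^(−0.0413·15/12)
= 0.8904 × 0.949685 = 0.846
Short position value = −(long value) = -$0.846

-$0.846 per bushel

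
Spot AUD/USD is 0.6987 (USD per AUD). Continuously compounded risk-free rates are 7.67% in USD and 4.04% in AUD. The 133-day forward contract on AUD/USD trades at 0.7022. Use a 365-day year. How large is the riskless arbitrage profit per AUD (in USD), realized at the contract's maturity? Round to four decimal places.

Fair forward: F* = S·e^(carry·T), with carry = (r_USD − r_AUD) = 0.0767 − 0.0404 = 0.0363
F* = 0.6987 · e^(0.0363 × 133/365) = 0.6987 · e^0.013227 = 0.6987 × 1.013315 = 0.7080
Market 0.7022 < fair 0.7080: forward underpriced → reverse cash-and-carry (short spot, go long the forward).
At maturity, profit = |F_mkt − F*| = |0.7022 − 0.7080| = 0.0058 per AUD (in USD)

0.0058 per AUD (in USD)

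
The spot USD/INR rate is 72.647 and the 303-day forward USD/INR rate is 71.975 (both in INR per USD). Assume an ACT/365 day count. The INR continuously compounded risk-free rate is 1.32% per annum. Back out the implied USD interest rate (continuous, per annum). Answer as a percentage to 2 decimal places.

2.44%

F = S·e^((r_INR − r_USD)T) ⇒ r_USD = r_INR − ln(F/S)/T
ln(71.975/72.647) = -0.009293; /(303/365) = -0.011195
r_USD = 0.0132 + 0.011195 = 0.024395
r_USD = 2.44%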